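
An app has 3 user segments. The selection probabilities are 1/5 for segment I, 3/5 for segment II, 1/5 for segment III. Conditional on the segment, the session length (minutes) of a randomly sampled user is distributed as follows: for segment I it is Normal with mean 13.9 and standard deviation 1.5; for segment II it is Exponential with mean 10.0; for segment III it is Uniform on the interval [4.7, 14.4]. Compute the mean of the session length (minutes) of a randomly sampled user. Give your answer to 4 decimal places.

10.6900

Component means — I: 13.9; II: 10; III: 9.55.
E[X] = 0.2·13.9 + 0.6·10 + 0.2·9.55 = 10.69.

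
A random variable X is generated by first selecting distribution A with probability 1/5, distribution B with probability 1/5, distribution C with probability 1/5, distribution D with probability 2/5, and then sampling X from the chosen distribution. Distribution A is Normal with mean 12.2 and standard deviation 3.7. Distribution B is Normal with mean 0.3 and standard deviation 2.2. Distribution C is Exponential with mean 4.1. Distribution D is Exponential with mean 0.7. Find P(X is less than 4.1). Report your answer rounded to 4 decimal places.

Conditional on each component, P(X < 4.1): A: 0.0142915; B: 0.957941; C: 0.632121; D: 0.997141.
By total probability, P(X < 4.1) = 0.2·0.0142915 + 0.2·0.957941 + 0.2·0.632121 + 0.4·0.997141 = 0.719727.

0.7197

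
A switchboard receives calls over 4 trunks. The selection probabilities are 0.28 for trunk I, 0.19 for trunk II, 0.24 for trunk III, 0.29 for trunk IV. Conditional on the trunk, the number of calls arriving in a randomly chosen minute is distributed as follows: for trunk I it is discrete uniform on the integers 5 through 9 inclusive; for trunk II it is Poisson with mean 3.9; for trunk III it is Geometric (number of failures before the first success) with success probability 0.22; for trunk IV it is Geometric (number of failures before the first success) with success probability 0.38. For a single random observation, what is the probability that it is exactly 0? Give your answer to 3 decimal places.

Conditional on each trunk, P(X = 0): I: 0; II: 0.0202419; III: 0.22; IV: 0.38.
By total probability, P(X = 0) = 0.28·0 + 0.19·0.0202419 + 0.24·0.22 + 0.29·0.38 = 0.166846.

0.167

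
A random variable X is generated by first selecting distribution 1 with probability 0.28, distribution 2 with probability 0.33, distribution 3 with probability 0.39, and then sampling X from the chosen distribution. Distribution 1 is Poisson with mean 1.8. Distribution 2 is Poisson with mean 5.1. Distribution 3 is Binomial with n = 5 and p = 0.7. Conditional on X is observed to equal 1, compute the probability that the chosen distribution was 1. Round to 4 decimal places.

0.7963

Likelihoods P(X=1 | ·): 1: 0.297538; 2: 0.0310934; 3: 0.02835.
Posterior ∝ prior × likelihood. Numerator for 1: 0.28·0.297538 = 0.0833106.
Normalizing constant: 0.28·0.297538 + 0.33·0.0310934 + 0.39·0.02835 = 0.104628.
P(1 | observation) = 0.0833106 / 0.104628 = 0.796256.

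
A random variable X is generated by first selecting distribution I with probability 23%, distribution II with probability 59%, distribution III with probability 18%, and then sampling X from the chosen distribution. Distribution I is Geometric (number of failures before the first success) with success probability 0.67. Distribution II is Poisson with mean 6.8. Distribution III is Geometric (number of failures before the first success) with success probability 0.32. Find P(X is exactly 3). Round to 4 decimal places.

0.0581

Conditional on each component, P(X = 3): I: 0.0240778; II: 0.0583678; III: 0.100618.
By total probability, P(X = 3) = 0.23·0.0240778 + 0.59·0.0583678 + 0.18·0.100618 = 0.0580862.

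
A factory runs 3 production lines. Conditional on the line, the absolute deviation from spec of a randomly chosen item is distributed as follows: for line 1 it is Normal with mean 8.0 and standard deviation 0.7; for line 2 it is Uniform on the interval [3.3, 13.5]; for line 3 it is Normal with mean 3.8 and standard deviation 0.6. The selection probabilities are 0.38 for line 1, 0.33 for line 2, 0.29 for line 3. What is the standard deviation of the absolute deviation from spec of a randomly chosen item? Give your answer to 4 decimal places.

Per component, 1: μ=8, E[X²]=64.49; 2: μ=8.4, E[X²]=79.23; 3: μ=3.8, E[X²]=14.8.
E[X] = 0.38·8 + 0.33·8.4 + 0.29·3.8 = 6.914.
E[X²] = 0.38·64.49 + 0.33·79.23 + 0.29·14.8 = 54.9441.
Var(X) = E[X²] − (E[X])² = 54.9441 − 47.8034 = 7.1407.
SD(X) = √7.1407 = 2.67221.

2.6722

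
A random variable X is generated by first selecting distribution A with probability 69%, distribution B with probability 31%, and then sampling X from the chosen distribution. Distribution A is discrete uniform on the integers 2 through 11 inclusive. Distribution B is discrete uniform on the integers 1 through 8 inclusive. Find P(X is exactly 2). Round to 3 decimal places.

Conditional on each component, P(X = 2): A: 0.1; B: 0.125.
By total probability, P(X = 2) = 0.69·0.1 + 0.31·0.125 = 0.10775.

0.108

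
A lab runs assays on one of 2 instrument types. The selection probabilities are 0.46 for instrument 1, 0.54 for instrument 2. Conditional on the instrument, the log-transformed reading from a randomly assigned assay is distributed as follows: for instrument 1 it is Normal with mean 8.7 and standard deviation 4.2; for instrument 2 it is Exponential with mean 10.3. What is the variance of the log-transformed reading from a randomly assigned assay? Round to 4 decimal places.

Per component, 1: μ=8.7, E[X²]=93.33; 2: μ=10.3, E[X²]=212.18.
E[X] = 0.46·8.7 + 0.54·10.3 = 9.564.
E[X²] = 0.46·93.33 + 0.54·212.18 = 157.509.
Var(X) = E[X²] − (E[X])² = 157.509 − 91.4701 = 66.0389.

66.0389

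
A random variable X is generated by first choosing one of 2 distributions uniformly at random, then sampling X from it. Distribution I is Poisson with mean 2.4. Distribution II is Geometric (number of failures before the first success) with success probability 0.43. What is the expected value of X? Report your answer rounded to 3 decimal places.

Component means — I: 2.4; II: 1.32558.
E[X] = 0.5·2.4 + 0.5·1.32558 = 1.86279.

1.863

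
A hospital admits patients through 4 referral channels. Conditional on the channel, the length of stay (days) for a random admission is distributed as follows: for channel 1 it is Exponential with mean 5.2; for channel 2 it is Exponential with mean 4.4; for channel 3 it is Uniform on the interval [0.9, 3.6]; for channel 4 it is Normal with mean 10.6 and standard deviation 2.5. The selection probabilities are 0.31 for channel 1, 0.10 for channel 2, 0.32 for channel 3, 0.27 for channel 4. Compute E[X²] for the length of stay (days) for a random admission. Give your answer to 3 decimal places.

For each component E[X²] = Var + (mean)², giving 1: 54.08; 2: 38.72; 3: 5.67; 4: 118.61.
Overall E[X²] = 0.31·54.08 + 0.1·38.72 + 0.32·5.67 + 0.27·118.61 = 54.4759.

54.476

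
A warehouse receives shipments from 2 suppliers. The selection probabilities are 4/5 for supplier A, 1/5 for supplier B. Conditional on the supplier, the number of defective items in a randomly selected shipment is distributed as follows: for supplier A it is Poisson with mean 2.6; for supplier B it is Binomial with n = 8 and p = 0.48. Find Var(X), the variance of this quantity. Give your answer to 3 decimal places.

2.725

Per component, A: μ=2.6, E[X²]=9.36; B: μ=3.84, E[X²]=16.7424.
E[X] = 0.8·2.6 + 0.2·3.84 = 2.848.
E[X²] = 0.8·9.36 + 0.2·16.7424 = 10.8365.
Var(X) = E[X²] − (E[X])² = 10.8365 − 8.1111 = 2.72538.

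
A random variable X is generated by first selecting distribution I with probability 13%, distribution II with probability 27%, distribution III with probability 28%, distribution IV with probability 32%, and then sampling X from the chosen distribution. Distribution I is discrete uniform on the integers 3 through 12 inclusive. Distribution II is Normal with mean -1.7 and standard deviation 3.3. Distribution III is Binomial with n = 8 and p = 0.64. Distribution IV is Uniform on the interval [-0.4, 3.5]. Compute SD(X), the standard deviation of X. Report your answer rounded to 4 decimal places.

3.8930

Per component, I: μ=7.5, E[X²]=64.5; II: μ=-1.7, E[X²]=13.78; III: μ=5.12, E[X²]=28.0576; IV: μ=1.55, E[X²]=3.67.
E[X] = 0.13·7.5 + 0.27·-1.7 + 0.28·5.12 + 0.32·1.55 = 2.4456.
E[X²] = 0.13·64.5 + 0.27·13.78 + 0.28·28.0576 + 0.32·3.67 = 21.1361.
Var(X) = E[X²] − (E[X])² = 21.1361 − 5.98096 = 15.1552.
SD(X) = √15.1552 = 3.89296.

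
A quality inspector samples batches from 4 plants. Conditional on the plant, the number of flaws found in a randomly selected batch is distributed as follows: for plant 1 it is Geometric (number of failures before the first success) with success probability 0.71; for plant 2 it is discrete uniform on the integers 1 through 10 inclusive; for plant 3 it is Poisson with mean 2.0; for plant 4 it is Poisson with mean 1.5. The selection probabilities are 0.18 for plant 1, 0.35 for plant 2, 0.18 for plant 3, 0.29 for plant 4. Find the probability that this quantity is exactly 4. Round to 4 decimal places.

Conditional on each plant, P(X = 4): 1: 0.0050217; 2: 0.1; 3: 0.0902235; 4: 0.0470665.
By total probability, P(X = 4) = 0.18·0.0050217 + 0.35·0.1 + 0.18·0.0902235 + 0.29·0.0470665 = 0.0657934.

0.0658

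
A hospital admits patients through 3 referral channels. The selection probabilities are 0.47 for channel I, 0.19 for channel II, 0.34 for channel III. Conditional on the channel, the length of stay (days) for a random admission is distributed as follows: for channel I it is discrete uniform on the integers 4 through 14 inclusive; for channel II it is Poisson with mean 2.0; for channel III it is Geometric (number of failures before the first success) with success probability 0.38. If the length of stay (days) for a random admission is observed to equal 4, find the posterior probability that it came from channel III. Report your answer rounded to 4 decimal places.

Likelihoods P(X=4 | ·): I: 0.0909091; II: 0.0902235; III: 0.0561501.
Posterior ∝ prior × likelihood. Numerator for III: 0.34·0.0561501 = 0.019091.
Normalizing constant: 0.47·0.0909091 + 0.19·0.0902235 + 0.34·0.0561501 = 0.0789608.
P(III | observation) = 0.019091 / 0.0789608 = 0.241779.

0.2418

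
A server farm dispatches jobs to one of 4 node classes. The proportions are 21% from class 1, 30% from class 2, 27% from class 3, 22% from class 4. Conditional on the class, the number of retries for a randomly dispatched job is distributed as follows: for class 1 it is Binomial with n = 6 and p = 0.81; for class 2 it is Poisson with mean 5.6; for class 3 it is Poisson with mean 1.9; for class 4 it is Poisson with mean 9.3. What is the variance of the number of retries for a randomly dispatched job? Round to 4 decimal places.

Per component, 1: μ=4.86, E[X²]=24.543; 2: μ=5.6, E[X²]=36.96; 3: μ=1.9, E[X²]=5.51; 4: μ=9.3, E[X²]=95.79.
E[X] = 0.21·4.86 + 0.3·5.6 + 0.27·1.9 + 0.22·9.3 = 5.2596.
E[X²] = 0.21·24.543 + 0.3·36.96 + 0.27·5.51 + 0.22·95.79 = 38.8035.
Var(X) = E[X²] − (E[X])² = 38.8035 − 27.6634 = 11.1401.

11.1401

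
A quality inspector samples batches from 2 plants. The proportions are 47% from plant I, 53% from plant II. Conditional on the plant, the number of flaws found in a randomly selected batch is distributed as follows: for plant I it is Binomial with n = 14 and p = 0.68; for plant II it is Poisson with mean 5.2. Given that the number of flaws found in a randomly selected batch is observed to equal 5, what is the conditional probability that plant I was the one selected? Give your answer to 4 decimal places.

0.0494

Likelihoods P(X=5 | ·): I: 0.0102414; II: 0.174785.
Posterior ∝ prior × likelihood. Numerator for I: 0.47·0.0102414 = 0.00481345.
Normalizing constant: 0.47·0.0102414 + 0.53·0.174785 = 0.0974495.
P(I | observation) = 0.00481345 / 0.0974495 = 0.0493943.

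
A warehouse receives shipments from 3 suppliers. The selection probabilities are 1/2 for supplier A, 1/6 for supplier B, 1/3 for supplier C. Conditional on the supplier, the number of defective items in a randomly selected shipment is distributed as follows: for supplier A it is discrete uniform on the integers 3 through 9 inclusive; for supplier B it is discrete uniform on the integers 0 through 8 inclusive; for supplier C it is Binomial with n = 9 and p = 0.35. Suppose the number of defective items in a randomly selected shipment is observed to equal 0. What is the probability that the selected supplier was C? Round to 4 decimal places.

Likelihoods P(X=0 | ·): A: 0; B: 0.111111; C: 0.0207119.
Posterior ∝ prior × likelihood. Numerator for C: 0.333333·0.0207119 = 0.00690397.
Normalizing constant: 0.5·0 + 0.166667·0.111111 + 0.333333·0.0207119 = 0.0254225.
P(C | observation) = 0.00690397 / 0.0254225 = 0.271569.

0.2716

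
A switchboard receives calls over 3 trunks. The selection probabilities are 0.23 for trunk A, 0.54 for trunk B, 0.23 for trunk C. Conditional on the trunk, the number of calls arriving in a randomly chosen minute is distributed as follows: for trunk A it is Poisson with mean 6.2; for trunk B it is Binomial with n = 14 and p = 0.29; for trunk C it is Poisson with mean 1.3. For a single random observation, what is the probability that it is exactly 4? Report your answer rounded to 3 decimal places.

0.161

Conditional on each trunk, P(X = 4): A: 0.124948; B: 0.230467; C: 0.0324324.
By total probability, P(X = 4) = 0.23·0.124948 + 0.54·0.230467 + 0.23·0.0324324 = 0.16065.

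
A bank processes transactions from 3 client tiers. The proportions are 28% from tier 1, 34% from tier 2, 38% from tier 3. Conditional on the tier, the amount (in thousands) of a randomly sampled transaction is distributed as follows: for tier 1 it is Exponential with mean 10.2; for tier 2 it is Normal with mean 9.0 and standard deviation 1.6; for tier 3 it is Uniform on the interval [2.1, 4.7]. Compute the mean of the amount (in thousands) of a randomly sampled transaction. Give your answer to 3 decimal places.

Component means — 1: 10.2; 2: 9; 3: 3.4.
E[X] = 0.28·10.2 + 0.34·9 + 0.38·3.4 = 7.208.

7.208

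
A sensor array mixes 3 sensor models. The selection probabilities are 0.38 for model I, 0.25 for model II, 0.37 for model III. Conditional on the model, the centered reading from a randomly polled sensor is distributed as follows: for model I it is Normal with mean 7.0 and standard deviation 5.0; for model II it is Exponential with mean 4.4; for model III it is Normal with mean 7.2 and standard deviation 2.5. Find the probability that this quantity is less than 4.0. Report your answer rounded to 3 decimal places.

Conditional on each model, P(X < 4.0): I: 0.274253; II: 0.59711; III: 0.100273.
By total probability, P(X < 4.0) = 0.38·0.274253 + 0.25·0.59711 + 0.37·0.100273 = 0.290594.

0.291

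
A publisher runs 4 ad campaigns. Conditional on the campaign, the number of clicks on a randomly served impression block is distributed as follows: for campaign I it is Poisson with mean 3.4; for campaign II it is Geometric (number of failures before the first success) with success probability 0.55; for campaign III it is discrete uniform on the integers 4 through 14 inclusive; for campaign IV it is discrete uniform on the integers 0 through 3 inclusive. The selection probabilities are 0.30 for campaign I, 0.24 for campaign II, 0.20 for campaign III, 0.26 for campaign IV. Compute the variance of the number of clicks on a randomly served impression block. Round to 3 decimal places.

12.512

Per component, I: μ=3.4, E[X²]=14.96; II: μ=0.818182, E[X²]=2.15702; III: μ=9, E[X²]=91; IV: μ=1.5, E[X²]=3.5.
E[X] = 0.3·3.4 + 0.24·0.818182 + 0.2·9 + 0.26·1.5 = 3.40636.
E[X²] = 0.3·14.96 + 0.24·2.15702 + 0.2·91 + 0.26·3.5 = 24.1157.
Var(X) = E[X²] − (E[X])² = 24.1157 − 11.6033 = 12.5124.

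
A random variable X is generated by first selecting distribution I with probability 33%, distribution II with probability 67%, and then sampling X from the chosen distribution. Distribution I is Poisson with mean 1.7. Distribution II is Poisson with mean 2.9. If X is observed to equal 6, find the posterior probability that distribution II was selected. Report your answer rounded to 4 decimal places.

0.9378

Likelihoods P(X=6 | ·): I: 0.00612436; II: 0.0454571.
Posterior ∝ prior × likelihood. Numerator for II: 0.67·0.0454571 = 0.0304562.
Normalizing constant: 0.33·0.00612436 + 0.67·0.0454571 = 0.0324773.
P(II | observation) = 0.0304562 / 0.0324773 = 0.937771.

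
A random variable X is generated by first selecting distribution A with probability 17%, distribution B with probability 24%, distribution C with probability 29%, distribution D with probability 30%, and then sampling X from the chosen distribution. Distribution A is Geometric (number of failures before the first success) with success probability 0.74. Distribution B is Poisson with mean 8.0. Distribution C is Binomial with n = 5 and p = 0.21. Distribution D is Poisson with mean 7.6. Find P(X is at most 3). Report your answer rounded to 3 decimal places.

0.484

Conditional on each component, P(X ≤ 3): A: 0.99543; B: 0.0423801; C: 0.99191; D: 0.0553713.
By total probability, P(X ≤ 3) = 0.17·0.99543 + 0.24·0.0423801 + 0.29·0.99191 + 0.3·0.0553713 = 0.48366.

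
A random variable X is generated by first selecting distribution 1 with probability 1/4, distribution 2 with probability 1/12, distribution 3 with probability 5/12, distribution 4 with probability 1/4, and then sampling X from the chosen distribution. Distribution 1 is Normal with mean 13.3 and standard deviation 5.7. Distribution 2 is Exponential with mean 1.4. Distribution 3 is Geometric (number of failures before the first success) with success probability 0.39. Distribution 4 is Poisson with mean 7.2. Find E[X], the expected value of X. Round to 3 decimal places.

Component means — 1: 13.3; 2: 1.4; 3: 1.5641; 4: 7.2.
E[X] = 0.25·13.3 + 0.0833333·1.4 + 0.416667·1.5641 + 0.25·7.2 = 5.89338.

5.893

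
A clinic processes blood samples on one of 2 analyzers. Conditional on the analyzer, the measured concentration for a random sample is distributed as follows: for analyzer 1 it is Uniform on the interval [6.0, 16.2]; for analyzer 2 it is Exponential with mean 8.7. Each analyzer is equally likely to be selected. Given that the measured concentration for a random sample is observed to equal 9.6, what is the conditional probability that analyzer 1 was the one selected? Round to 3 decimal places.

0.720

Likelihoods f(9.6 | ·): 1: 0.0980392; 2: 0.0381293.
Posterior ∝ prior × likelihood. Numerator for 1: 0.5·0.0980392 = 0.0490196.
Normalizing constant: 0.5·0.0980392 + 0.5·0.0381293 = 0.0680843.
P(1 | observation) = 0.0490196 / 0.0680843 = 0.719984.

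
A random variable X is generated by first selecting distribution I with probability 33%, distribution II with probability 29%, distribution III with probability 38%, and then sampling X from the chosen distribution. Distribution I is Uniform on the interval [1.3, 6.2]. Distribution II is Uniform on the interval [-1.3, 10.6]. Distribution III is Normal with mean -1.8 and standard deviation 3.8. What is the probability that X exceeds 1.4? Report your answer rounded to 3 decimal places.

0.623

Conditional on each component, P(X > 1.4): I: 0.979592; II: 0.773109; III: 0.199865.
By total probability, P(X > 1.4) = 0.33·0.979592 + 0.29·0.773109 + 0.38·0.199865 = 0.623416.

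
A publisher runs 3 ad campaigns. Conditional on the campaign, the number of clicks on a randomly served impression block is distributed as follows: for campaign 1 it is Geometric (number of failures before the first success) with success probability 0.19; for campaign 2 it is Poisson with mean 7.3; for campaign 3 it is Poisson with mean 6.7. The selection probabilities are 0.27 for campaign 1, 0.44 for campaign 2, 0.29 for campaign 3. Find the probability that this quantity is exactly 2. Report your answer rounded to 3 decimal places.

Conditional on each campaign, P(X = 2): 1: 0.124659; 2: 0.0179997; 3: 0.0276278.
By total probability, P(X = 2) = 0.27·0.124659 + 0.44·0.0179997 + 0.29·0.0276278 = 0.0495899.

0.050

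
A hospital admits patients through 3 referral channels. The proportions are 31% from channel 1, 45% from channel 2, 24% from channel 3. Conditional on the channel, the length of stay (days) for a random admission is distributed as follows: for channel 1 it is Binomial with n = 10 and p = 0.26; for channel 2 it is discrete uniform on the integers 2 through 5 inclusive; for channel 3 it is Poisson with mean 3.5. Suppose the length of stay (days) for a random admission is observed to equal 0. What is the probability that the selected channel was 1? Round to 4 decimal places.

Likelihoods P(X=0 | ·): 1: 0.0492399; 2: 0; 3: 0.0301974.
Posterior ∝ prior × likelihood. Numerator for 1: 0.31·0.0492399 = 0.0152644.
Normalizing constant: 0.31·0.0492399 + 0.45·0 + 0.24·0.0301974 = 0.0225117.
P(1 | observation) = 0.0152644 / 0.0225117 = 0.678063.

0.6781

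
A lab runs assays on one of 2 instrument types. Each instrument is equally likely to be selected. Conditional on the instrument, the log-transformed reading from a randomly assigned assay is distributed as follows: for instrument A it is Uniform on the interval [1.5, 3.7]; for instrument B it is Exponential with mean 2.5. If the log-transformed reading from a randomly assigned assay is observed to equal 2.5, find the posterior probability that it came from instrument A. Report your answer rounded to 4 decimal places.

0.7554

Likelihoods f(2.5 | ·): A: 0.454545; B: 0.147152.
Posterior ∝ prior × likelihood. Numerator for A: 0.5·0.454545 = 0.227273.
Normalizing constant: 0.5·0.454545 + 0.5·0.147152 = 0.300849.
P(A | observation) = 0.227273 / 0.300849 = 0.755439.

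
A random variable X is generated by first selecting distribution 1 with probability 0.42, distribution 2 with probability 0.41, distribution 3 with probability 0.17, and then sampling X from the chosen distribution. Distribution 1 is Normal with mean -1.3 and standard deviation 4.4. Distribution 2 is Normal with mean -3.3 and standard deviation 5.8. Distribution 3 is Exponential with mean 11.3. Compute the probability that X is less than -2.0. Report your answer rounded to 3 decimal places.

0.425

Conditional on each component, P(X < -2.0): 1: 0.436799; 2: 0.588675; 3: 0.
By total probability, P(X < -2.0) = 0.42·0.436799 + 0.41·0.588675 + 0.17·0 = 0.424812.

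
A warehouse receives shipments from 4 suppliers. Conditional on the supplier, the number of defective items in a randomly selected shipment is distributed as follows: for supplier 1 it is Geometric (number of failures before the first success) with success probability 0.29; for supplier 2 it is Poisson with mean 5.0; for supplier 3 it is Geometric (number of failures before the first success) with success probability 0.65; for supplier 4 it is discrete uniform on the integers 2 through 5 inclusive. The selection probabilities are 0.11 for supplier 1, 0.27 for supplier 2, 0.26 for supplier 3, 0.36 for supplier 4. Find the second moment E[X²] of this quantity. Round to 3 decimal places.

For each component E[X²] = Var + (mean)², giving 1: 14.4364; 2: 30; 3: 1.11834; 4: 13.5.
Overall E[X²] = 0.11·14.4364 + 0.27·30 + 0.26·1.11834 + 0.36·13.5 = 14.8388.

14.839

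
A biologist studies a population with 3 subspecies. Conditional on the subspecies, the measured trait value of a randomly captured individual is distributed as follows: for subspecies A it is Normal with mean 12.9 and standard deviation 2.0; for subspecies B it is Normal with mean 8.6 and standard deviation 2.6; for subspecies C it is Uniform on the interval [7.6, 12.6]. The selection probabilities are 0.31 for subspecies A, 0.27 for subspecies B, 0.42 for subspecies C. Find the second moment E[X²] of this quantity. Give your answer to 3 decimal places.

For each component E[X²] = Var + (mean)², giving A: 170.41; B: 80.72; C: 104.093.
Overall E[X²] = 0.31·170.41 + 0.27·80.72 + 0.42·104.093 = 118.341.

118.341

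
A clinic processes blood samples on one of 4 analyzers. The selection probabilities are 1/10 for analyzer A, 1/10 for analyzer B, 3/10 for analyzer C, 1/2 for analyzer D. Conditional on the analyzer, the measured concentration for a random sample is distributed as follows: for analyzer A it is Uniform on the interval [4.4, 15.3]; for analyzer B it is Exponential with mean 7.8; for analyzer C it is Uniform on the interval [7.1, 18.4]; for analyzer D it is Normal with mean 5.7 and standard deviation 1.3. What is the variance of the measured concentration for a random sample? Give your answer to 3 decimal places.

Per component, A: μ=9.85, E[X²]=106.923; B: μ=7.8, E[X²]=121.68; C: μ=12.75, E[X²]=173.203; D: μ=5.7, E[X²]=34.18.
E[X] = 0.1·9.85 + 0.1·7.8 + 0.3·12.75 + 0.5·5.7 = 8.44.
E[X²] = 0.1·106.923 + 0.1·121.68 + 0.3·173.203 + 0.5·34.18 = 91.9113.
Var(X) = E[X²] − (E[X])² = 91.9113 − 71.2336 = 20.6777.

20.678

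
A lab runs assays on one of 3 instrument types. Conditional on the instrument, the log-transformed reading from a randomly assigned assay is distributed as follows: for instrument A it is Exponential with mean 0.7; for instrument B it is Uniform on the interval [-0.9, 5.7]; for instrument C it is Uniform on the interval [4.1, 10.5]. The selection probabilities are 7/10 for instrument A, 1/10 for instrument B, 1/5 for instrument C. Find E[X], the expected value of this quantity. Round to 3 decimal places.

Component means — A: 0.7; B: 2.4; C: 7.3.
E[X] = 0.7·0.7 + 0.1·2.4 + 0.2·7.3 = 2.19.

2.190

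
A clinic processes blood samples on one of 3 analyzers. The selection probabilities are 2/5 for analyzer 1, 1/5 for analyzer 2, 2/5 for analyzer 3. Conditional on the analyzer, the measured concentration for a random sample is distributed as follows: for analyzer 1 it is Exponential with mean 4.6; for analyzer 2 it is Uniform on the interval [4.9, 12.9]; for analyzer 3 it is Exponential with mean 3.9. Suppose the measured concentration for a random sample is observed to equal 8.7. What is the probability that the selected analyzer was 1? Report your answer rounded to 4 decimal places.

Likelihoods f(8.7 | ·): 1: 0.0327989; 2: 0.125; 3: 0.0275502.
Posterior ∝ prior × likelihood. Numerator for 1: 0.4·0.0327989 = 0.0131196.
Normalizing constant: 0.4·0.0327989 + 0.2·0.125 + 0.4·0.0275502 = 0.0491396.
P(1 | observation) = 0.0131196 / 0.0491396 = 0.266985.

0.2670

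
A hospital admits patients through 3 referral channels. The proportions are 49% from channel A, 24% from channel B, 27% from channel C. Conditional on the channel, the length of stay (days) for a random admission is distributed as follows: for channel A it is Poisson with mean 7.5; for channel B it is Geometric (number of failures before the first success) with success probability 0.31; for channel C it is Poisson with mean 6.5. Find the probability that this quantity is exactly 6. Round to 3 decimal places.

Conditional on each channel, P(X = 6): A: 0.136718; B: 0.0334546; C: 0.157483.
By total probability, P(X = 6) = 0.49·0.136718 + 0.24·0.0334546 + 0.27·0.157483 = 0.117541.

0.118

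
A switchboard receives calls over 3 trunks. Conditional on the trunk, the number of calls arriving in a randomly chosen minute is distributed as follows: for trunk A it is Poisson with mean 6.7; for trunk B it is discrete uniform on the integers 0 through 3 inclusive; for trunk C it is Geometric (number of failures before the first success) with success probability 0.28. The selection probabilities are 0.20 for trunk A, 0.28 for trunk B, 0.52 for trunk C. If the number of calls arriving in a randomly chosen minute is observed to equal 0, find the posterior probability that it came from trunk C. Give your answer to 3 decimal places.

0.675

Likelihoods P(X=0 | ·): A: 0.00123091; B: 0.25; C: 0.28.
Posterior ∝ prior × likelihood. Numerator for C: 0.52·0.28 = 0.1456.
Normalizing constant: 0.2·0.00123091 + 0.28·0.25 + 0.52·0.28 = 0.215846.
P(C | observation) = 0.1456 / 0.215846 = 0.674554.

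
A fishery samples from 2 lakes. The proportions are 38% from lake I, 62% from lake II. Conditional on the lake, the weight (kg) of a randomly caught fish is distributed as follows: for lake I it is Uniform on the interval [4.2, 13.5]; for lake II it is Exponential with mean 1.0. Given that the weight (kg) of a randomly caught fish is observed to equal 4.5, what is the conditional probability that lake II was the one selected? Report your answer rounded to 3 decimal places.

Likelihoods f(4.5 | ·): I: 0.107527; II: 0.011109.
Posterior ∝ prior × likelihood. Numerator for II: 0.62·0.011109 = 0.00688758.
Normalizing constant: 0.38·0.107527 + 0.62·0.011109 = 0.0477478.
P(II | observation) = 0.00688758 / 0.0477478 = 0.144249.

0.144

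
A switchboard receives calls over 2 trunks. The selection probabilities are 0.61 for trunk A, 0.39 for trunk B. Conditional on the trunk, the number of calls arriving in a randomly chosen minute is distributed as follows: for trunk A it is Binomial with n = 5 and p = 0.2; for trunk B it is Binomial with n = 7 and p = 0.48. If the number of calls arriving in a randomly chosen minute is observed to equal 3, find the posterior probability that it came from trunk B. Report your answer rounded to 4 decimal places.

Likelihoods P(X=3 | ·): A: 0.0512; B: 0.283012.
Posterior ∝ prior × likelihood. Numerator for B: 0.39·0.283012 = 0.110375.
Normalizing constant: 0.61·0.0512 + 0.39·0.283012 = 0.141607.
P(B | observation) = 0.110375 / 0.141607 = 0.779446.

0.7794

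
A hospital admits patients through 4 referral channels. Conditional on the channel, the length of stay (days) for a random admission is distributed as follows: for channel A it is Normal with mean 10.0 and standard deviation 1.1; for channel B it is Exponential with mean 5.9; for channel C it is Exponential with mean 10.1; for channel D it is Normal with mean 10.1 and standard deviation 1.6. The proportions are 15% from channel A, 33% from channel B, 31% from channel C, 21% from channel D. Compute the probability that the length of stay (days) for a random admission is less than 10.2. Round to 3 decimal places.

Conditional on each channel, P(X < 10.2): A: 0.572137; B: 0.822505; C: 0.635745; D: 0.524918.
By total probability, P(X < 10.2) = 0.15·0.572137 + 0.33·0.822505 + 0.31·0.635745 + 0.21·0.524918 = 0.664561.

0.665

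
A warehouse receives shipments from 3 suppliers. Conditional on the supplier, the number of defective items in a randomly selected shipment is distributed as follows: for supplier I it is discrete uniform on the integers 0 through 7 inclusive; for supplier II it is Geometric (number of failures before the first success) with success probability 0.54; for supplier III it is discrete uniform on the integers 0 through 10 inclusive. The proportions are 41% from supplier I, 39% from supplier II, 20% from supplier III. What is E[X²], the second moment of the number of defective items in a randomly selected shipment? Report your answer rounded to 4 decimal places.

15.0732

For each component E[X²] = Var + (mean)², giving I: 17.5; II: 2.30316; III: 35.
Overall E[X²] = 0.41·17.5 + 0.39·2.30316 + 0.2·35 = 15.0732.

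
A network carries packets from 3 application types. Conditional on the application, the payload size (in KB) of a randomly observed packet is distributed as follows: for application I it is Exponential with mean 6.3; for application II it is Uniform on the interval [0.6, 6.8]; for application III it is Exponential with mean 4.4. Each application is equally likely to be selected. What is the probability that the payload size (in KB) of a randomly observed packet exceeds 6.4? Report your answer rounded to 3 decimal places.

0.220

Conditional on each application, P(X > 6.4): I: 0.362086; II: 0.0645161; III: 0.233506.
By total probability, P(X > 6.4) = 0.333333·0.362086 + 0.333333·0.0645161 + 0.333333·0.233506 = 0.220036.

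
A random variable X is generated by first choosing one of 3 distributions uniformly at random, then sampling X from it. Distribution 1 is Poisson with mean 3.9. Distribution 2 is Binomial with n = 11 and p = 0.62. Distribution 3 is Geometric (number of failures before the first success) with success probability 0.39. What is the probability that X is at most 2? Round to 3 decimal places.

Conditional on each component, P(X ≤ 2): 1: 0.253125; 2: 0.00394503; 3: 0.773019.
By total probability, P(X ≤ 2) = 0.333333·0.253125 + 0.333333·0.00394503 + 0.333333·0.773019 = 0.343363.

0.343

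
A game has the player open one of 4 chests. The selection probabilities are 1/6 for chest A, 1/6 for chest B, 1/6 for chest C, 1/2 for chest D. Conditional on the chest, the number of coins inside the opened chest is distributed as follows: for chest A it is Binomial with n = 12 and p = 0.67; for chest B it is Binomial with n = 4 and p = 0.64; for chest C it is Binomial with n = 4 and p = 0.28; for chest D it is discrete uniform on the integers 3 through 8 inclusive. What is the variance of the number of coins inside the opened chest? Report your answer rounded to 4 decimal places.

7.2671

Per component, A: μ=8.04, E[X²]=67.2948; B: μ=2.56, E[X²]=7.4752; C: μ=1.12, E[X²]=2.0608; D: μ=5.5, E[X²]=33.1667.
E[X] = 0.166667·8.04 + 0.166667·2.56 + 0.166667·1.12 + 0.5·5.5 = 4.70333.
E[X²] = 0.166667·67.2948 + 0.166667·7.4752 + 0.166667·2.0608 + 0.5·33.1667 = 29.3885.
Var(X) = E[X²] − (E[X])² = 29.3885 − 22.1213 = 7.26712.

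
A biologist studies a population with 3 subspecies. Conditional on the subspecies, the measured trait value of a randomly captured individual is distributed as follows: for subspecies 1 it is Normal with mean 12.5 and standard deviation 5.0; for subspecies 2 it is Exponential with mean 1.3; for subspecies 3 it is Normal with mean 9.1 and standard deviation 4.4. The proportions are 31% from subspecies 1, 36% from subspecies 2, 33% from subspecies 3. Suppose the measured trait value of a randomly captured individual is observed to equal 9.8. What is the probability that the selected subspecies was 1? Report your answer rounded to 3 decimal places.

0.419

Likelihoods f(9.8 | ·): 1: 0.0689636; 2: 0.000409397; 3: 0.0895285.
Posterior ∝ prior × likelihood. Numerator for 1: 0.31·0.0689636 = 0.0213787.
Normalizing constant: 0.31·0.0689636 + 0.36·0.000409397 + 0.33·0.0895285 = 0.0510705.
P(1 | observation) = 0.0213787 / 0.0510705 = 0.418612.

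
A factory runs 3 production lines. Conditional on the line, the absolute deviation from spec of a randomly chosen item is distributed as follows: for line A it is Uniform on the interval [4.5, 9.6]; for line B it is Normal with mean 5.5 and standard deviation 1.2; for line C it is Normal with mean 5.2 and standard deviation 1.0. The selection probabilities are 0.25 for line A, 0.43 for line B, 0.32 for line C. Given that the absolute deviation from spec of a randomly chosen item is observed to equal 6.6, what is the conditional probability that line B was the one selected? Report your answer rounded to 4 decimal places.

0.4921

Likelihoods f(6.6 | ·): A: 0.196078; B: 0.218406; C: 0.149727.
Posterior ∝ prior × likelihood. Numerator for B: 0.43·0.218406 = 0.0939146.
Normalizing constant: 0.25·0.196078 + 0.43·0.218406 + 0.32·0.149727 = 0.190847.
P(B | observation) = 0.0939146 / 0.190847 = 0.492094.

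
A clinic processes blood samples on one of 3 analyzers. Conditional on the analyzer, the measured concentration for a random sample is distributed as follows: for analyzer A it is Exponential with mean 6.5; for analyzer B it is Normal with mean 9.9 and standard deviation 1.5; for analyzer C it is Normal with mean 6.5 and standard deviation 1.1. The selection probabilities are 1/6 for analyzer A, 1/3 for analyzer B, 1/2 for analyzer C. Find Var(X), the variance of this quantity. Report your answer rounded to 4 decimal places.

10.9656

Per component, A: μ=6.5, E[X²]=84.5; B: μ=9.9, E[X²]=100.26; C: μ=6.5, E[X²]=43.46.
E[X] = 0.166667·6.5 + 0.333333·9.9 + 0.5·6.5 = 7.63333.
E[X²] = 0.166667·84.5 + 0.333333·100.26 + 0.5·43.46 = 69.2333.
Var(X) = E[X²] − (E[X])² = 69.2333 − 58.2678 = 10.9656.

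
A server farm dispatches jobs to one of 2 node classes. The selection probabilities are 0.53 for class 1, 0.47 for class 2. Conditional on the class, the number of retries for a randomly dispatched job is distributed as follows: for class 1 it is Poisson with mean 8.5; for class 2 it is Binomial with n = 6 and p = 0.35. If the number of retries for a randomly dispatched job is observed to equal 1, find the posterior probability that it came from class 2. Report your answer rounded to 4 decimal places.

Likelihoods P(X=1 | ·): 1: 0.00172948; 2: 0.243661.
Posterior ∝ prior × likelihood. Numerator for 2: 0.47·0.243661 = 0.114521.
Normalizing constant: 0.53·0.00172948 + 0.47·0.243661 = 0.115437.
P(2 | observation) = 0.114521 / 0.115437 = 0.99206.

0.9921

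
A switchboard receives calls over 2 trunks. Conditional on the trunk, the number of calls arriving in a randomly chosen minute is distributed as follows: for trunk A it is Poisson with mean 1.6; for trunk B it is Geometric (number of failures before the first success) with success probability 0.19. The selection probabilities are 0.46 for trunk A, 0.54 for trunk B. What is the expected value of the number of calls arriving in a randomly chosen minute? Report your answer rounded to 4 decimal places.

3.0381

Component means — A: 1.6; B: 4.26316.
E[X] = 0.46·1.6 + 0.54·4.26316 = 3.03811.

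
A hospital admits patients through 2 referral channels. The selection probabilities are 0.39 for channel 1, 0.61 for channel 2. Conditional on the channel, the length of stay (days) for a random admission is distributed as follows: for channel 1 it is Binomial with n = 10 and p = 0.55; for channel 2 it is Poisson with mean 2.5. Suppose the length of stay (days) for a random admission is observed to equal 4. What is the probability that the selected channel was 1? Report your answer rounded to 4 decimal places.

0.4330

Likelihoods P(X=4 | ·): 1: 0.159568; 2: 0.133602.
Posterior ∝ prior × likelihood. Numerator for 1: 0.39·0.159568 = 0.0622314.
Normalizing constant: 0.39·0.159568 + 0.61·0.133602 = 0.143729.
P(1 | observation) = 0.0622314 / 0.143729 = 0.432979.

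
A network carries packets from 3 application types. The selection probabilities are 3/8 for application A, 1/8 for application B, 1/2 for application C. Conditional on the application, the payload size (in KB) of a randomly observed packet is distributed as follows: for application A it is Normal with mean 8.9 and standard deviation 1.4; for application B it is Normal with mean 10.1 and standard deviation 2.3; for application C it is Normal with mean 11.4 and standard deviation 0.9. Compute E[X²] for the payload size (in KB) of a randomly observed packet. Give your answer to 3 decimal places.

For each component E[X²] = Var + (mean)², giving A: 81.17; B: 107.3; C: 130.77.
Overall E[X²] = 0.375·81.17 + 0.125·107.3 + 0.5·130.77 = 109.236.

109.236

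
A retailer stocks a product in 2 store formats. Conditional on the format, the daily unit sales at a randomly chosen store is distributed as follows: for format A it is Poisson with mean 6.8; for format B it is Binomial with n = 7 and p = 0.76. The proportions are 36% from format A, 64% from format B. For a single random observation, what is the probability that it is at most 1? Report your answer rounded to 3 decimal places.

Conditional on each format, P(X ≤ 1): A: 0.00868745; B: 0.00106253.
By total probability, P(X ≤ 1) = 0.36·0.00868745 + 0.64·0.00106253 = 0.0038075.

0.004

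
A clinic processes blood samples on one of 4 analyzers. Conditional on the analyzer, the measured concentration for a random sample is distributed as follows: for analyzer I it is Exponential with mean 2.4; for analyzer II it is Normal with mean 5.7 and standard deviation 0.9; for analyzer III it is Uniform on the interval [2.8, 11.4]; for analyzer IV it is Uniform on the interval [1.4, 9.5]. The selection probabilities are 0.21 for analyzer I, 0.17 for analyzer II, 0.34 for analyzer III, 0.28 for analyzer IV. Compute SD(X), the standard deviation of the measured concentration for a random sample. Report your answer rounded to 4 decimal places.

2.8040

Per component, I: μ=2.4, E[X²]=11.52; II: μ=5.7, E[X²]=33.3; III: μ=7.1, E[X²]=56.5733; IV: μ=5.45, E[X²]=35.17.
E[X] = 0.21·2.4 + 0.17·5.7 + 0.34·7.1 + 0.28·5.45 = 5.413.
E[X²] = 0.21·11.52 + 0.17·33.3 + 0.34·56.5733 + 0.28·35.17 = 37.1627.
Var(X) = E[X²] − (E[X])² = 37.1627 − 29.3006 = 7.86216.
SD(X) = √7.86216 = 2.80396.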